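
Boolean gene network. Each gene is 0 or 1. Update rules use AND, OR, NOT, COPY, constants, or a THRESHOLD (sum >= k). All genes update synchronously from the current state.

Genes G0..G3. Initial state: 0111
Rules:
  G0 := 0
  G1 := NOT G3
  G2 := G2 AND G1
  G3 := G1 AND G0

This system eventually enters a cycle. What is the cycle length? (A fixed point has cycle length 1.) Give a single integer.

Answer: 1

Derivation:
Step 0: 0111
Step 1: G0=0(const) G1=NOT G3=NOT 1=0 G2=G2&G1=1&1=1 G3=G1&G0=1&0=0 -> 0010
Step 2: G0=0(const) G1=NOT G3=NOT 0=1 G2=G2&G1=1&0=0 G3=G1&G0=0&0=0 -> 0100
Step 3: G0=0(const) G1=NOT G3=NOT 0=1 G2=G2&G1=0&1=0 G3=G1&G0=1&0=0 -> 0100
State from step 3 equals state from step 2 -> cycle length 1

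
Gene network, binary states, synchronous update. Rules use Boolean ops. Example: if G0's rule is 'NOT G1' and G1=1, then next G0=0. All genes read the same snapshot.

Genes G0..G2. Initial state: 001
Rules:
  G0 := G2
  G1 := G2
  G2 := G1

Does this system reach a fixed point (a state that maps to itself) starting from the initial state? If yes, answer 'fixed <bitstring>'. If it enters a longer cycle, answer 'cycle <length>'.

Answer: cycle 2

Derivation:
Step 0: 001
Step 1: G0=G2=1 G1=G2=1 G2=G1=0 -> 110
Step 2: G0=G2=0 G1=G2=0 G2=G1=1 -> 001
Cycle of length 2 starting at step 0 -> no fixed point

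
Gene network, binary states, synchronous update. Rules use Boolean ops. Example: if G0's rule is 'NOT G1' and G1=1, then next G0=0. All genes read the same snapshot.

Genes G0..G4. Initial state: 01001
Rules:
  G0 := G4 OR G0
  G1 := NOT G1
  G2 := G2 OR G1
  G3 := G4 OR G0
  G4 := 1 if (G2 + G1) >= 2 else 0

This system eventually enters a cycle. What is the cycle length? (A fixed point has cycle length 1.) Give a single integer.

Answer: 2

Derivation:
Step 0: 01001
Step 1: G0=G4|G0=1|0=1 G1=NOT G1=NOT 1=0 G2=G2|G1=0|1=1 G3=G4|G0=1|0=1 G4=(0+1>=2)=0 -> 10110
Step 2: G0=G4|G0=0|1=1 G1=NOT G1=NOT 0=1 G2=G2|G1=1|0=1 G3=G4|G0=0|1=1 G4=(1+0>=2)=0 -> 11110
Step 3: G0=G4|G0=0|1=1 G1=NOT G1=NOT 1=0 G2=G2|G1=1|1=1 G3=G4|G0=0|1=1 G4=(1+1>=2)=1 -> 10111
Step 4: G0=G4|G0=1|1=1 G1=NOT G1=NOT 0=1 G2=G2|G1=1|0=1 G3=G4|G0=1|1=1 G4=(1+0>=2)=0 -> 11110
State from step 4 equals state from step 2 -> cycle length 2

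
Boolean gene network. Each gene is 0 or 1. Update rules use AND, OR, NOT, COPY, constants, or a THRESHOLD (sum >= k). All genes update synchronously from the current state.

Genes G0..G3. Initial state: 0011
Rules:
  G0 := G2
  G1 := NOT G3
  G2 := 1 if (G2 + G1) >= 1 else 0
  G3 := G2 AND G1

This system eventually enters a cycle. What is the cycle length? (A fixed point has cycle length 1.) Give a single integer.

Step 0: 0011
Step 1: G0=G2=1 G1=NOT G3=NOT 1=0 G2=(1+0>=1)=1 G3=G2&G1=1&0=0 -> 1010
Step 2: G0=G2=1 G1=NOT G3=NOT 0=1 G2=(1+0>=1)=1 G3=G2&G1=1&0=0 -> 1110
Step 3: G0=G2=1 G1=NOT G3=NOT 0=1 G2=(1+1>=1)=1 G3=G2&G1=1&1=1 -> 1111
Step 4: G0=G2=1 G1=NOT G3=NOT 1=0 G2=(1+1>=1)=1 G3=G2&G1=1&1=1 -> 1011
Step 5: G0=G2=1 G1=NOT G3=NOT 1=0 G2=(1+0>=1)=1 G3=G2&G1=1&0=0 -> 1010
State from step 5 equals state from step 1 -> cycle length 4

Answer: 4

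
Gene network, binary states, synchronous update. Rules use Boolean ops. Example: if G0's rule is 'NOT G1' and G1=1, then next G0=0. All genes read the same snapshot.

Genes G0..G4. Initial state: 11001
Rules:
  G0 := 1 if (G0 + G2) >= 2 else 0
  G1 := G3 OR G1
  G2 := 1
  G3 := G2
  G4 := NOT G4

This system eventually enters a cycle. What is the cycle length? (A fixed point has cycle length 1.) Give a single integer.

Answer: 2

Derivation:
Step 0: 11001
Step 1: G0=(1+0>=2)=0 G1=G3|G1=0|1=1 G2=1(const) G3=G2=0 G4=NOT G4=NOT 1=0 -> 01100
Step 2: G0=(0+1>=2)=0 G1=G3|G1=0|1=1 G2=1(const) G3=G2=1 G4=NOT G4=NOT 0=1 -> 01111
Step 3: G0=(0+1>=2)=0 G1=G3|G1=1|1=1 G2=1(const) G3=G2=1 G4=NOT G4=NOT 1=0 -> 01110
Step 4: G0=(0+1>=2)=0 G1=G3|G1=1|1=1 G2=1(const) G3=G2=1 G4=NOT G4=NOT 0=1 -> 01111
State from step 4 equals state from step 2 -> cycle length 2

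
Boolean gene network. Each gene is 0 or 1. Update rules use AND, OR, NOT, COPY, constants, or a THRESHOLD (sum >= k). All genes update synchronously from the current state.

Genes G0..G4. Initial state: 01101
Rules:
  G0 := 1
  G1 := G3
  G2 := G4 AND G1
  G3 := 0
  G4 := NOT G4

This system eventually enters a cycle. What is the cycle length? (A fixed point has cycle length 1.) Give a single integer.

Answer: 2

Derivation:
Step 0: 01101
Step 1: G0=1(const) G1=G3=0 G2=G4&G1=1&1=1 G3=0(const) G4=NOT G4=NOT 1=0 -> 10100
Step 2: G0=1(const) G1=G3=0 G2=G4&G1=0&0=0 G3=0(const) G4=NOT G4=NOT 0=1 -> 10001
Step 3: G0=1(const) G1=G3=0 G2=G4&G1=1&0=0 G3=0(const) G4=NOT G4=NOT 1=0 -> 10000
Step 4: G0=1(const) G1=G3=0 G2=G4&G1=0&0=0 G3=0(const) G4=NOT G4=NOT 0=1 -> 10001
State from step 4 equals state from step 2 -> cycle length 2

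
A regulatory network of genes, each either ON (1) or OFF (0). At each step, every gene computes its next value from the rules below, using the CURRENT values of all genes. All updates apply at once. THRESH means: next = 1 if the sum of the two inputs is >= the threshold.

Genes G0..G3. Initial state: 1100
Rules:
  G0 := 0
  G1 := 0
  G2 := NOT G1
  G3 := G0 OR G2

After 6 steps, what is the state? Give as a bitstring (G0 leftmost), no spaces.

Step 1: G0=0(const) G1=0(const) G2=NOT G1=NOT 1=0 G3=G0|G2=1|0=1 -> 0001
Step 2: G0=0(const) G1=0(const) G2=NOT G1=NOT 0=1 G3=G0|G2=0|0=0 -> 0010
Step 3: G0=0(const) G1=0(const) G2=NOT G1=NOT 0=1 G3=G0|G2=0|1=1 -> 0011
Step 4: G0=0(const) G1=0(const) G2=NOT G1=NOT 0=1 G3=G0|G2=0|1=1 -> 0011
Step 5: G0=0(const) G1=0(const) G2=NOT G1=NOT 0=1 G3=G0|G2=0|1=1 -> 0011
Step 6: G0=0(const) G1=0(const) G2=NOT G1=NOT 0=1 G3=G0|G2=0|1=1 -> 0011

0011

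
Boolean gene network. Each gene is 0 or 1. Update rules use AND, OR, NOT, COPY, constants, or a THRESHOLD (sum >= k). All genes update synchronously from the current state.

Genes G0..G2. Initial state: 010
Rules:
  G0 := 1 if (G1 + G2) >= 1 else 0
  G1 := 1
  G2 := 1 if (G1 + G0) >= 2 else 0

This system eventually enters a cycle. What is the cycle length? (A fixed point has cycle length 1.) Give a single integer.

Answer: 1

Derivation:
Step 0: 010
Step 1: G0=(1+0>=1)=1 G1=1(const) G2=(1+0>=2)=0 -> 110
Step 2: G0=(1+0>=1)=1 G1=1(const) G2=(1+1>=2)=1 -> 111
Step 3: G0=(1+1>=1)=1 G1=1(const) G2=(1+1>=2)=1 -> 111
State from step 3 equals state from step 2 -> cycle length 1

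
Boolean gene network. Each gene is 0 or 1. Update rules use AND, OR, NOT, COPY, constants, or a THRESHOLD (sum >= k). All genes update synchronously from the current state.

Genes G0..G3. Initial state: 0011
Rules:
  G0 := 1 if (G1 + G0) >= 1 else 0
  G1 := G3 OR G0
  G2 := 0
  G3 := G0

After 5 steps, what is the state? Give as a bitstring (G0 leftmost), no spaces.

Step 1: G0=(0+0>=1)=0 G1=G3|G0=1|0=1 G2=0(const) G3=G0=0 -> 0100
Step 2: G0=(1+0>=1)=1 G1=G3|G0=0|0=0 G2=0(const) G3=G0=0 -> 1000
Step 3: G0=(0+1>=1)=1 G1=G3|G0=0|1=1 G2=0(const) G3=G0=1 -> 1101
Step 4: G0=(1+1>=1)=1 G1=G3|G0=1|1=1 G2=0(const) G3=G0=1 -> 1101
Step 5: G0=(1+1>=1)=1 G1=G3|G0=1|1=1 G2=0(const) G3=G0=1 -> 1101

1101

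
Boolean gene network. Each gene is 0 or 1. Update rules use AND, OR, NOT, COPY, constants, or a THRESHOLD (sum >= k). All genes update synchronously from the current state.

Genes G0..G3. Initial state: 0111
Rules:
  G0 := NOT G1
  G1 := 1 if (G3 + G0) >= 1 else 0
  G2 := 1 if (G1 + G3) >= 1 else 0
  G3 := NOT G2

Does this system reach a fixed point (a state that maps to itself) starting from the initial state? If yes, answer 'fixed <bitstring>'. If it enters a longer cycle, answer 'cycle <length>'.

Answer: cycle 5

Derivation:
Step 0: 0111
Step 1: G0=NOT G1=NOT 1=0 G1=(1+0>=1)=1 G2=(1+1>=1)=1 G3=NOT G2=NOT 1=0 -> 0110
Step 2: G0=NOT G1=NOT 1=0 G1=(0+0>=1)=0 G2=(1+0>=1)=1 G3=NOT G2=NOT 1=0 -> 0010
Step 3: G0=NOT G1=NOT 0=1 G1=(0+0>=1)=0 G2=(0+0>=1)=0 G3=NOT G2=NOT 1=0 -> 1000
Step 4: G0=NOT G1=NOT 0=1 G1=(0+1>=1)=1 G2=(0+0>=1)=0 G3=NOT G2=NOT 0=1 -> 1101
Step 5: G0=NOT G1=NOT 1=0 G1=(1+1>=1)=1 G2=(1+1>=1)=1 G3=NOT G2=NOT 0=1 -> 0111
Cycle of length 5 starting at step 0 -> no fixed point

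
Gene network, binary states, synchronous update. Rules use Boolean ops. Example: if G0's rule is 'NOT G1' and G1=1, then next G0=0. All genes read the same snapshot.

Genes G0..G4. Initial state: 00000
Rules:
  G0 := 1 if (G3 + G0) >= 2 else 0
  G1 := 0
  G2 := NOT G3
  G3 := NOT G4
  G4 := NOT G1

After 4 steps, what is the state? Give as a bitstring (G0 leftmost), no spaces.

Step 1: G0=(0+0>=2)=0 G1=0(const) G2=NOT G3=NOT 0=1 G3=NOT G4=NOT 0=1 G4=NOT G1=NOT 0=1 -> 00111
Step 2: G0=(1+0>=2)=0 G1=0(const) G2=NOT G3=NOT 1=0 G3=NOT G4=NOT 1=0 G4=NOT G1=NOT 0=1 -> 00001
Step 3: G0=(0+0>=2)=0 G1=0(const) G2=NOT G3=NOT 0=1 G3=NOT G4=NOT 1=0 G4=NOT G1=NOT 0=1 -> 00101
Step 4: G0=(0+0>=2)=0 G1=0(const) G2=NOT G3=NOT 0=1 G3=NOT G4=NOT 1=0 G4=NOT G1=NOT 0=1 -> 00101

00101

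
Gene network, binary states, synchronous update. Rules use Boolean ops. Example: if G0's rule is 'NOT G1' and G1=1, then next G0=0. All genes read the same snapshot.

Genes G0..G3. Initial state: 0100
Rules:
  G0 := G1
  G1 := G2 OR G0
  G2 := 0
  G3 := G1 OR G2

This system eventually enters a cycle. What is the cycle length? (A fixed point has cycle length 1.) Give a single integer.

Step 0: 0100
Step 1: G0=G1=1 G1=G2|G0=0|0=0 G2=0(const) G3=G1|G2=1|0=1 -> 1001
Step 2: G0=G1=0 G1=G2|G0=0|1=1 G2=0(const) G3=G1|G2=0|0=0 -> 0100
State from step 2 equals state from step 0 -> cycle length 2

Answer: 2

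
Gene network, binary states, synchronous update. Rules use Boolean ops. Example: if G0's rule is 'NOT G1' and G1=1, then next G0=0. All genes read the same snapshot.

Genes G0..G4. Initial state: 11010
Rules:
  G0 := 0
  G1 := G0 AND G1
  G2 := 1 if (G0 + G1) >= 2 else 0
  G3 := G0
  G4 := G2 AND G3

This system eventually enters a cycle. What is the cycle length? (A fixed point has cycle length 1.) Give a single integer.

Answer: 1

Derivation:
Step 0: 11010
Step 1: G0=0(const) G1=G0&G1=1&1=1 G2=(1+1>=2)=1 G3=G0=1 G4=G2&G3=0&1=0 -> 01110
Step 2: G0=0(const) G1=G0&G1=0&1=0 G2=(0+1>=2)=0 G3=G0=0 G4=G2&G3=1&1=1 -> 00001
Step 3: G0=0(const) G1=G0&G1=0&0=0 G2=(0+0>=2)=0 G3=G0=0 G4=G2&G3=0&0=0 -> 00000
Step 4: G0=0(const) G1=G0&G1=0&0=0 G2=(0+0>=2)=0 G3=G0=0 G4=G2&G3=0&0=0 -> 00000
State from step 4 equals state from step 3 -> cycle length 1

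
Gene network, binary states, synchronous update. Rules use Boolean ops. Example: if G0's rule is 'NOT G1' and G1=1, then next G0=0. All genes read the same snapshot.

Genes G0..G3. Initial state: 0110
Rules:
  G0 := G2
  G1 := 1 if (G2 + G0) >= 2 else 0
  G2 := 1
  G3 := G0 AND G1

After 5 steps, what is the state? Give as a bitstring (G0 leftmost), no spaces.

Step 1: G0=G2=1 G1=(1+0>=2)=0 G2=1(const) G3=G0&G1=0&1=0 -> 1010
Step 2: G0=G2=1 G1=(1+1>=2)=1 G2=1(const) G3=G0&G1=1&0=0 -> 1110
Step 3: G0=G2=1 G1=(1+1>=2)=1 G2=1(const) G3=G0&G1=1&1=1 -> 1111
Step 4: G0=G2=1 G1=(1+1>=2)=1 G2=1(const) G3=G0&G1=1&1=1 -> 1111
Step 5: G0=G2=1 G1=(1+1>=2)=1 G2=1(const) G3=G0&G1=1&1=1 -> 1111

1111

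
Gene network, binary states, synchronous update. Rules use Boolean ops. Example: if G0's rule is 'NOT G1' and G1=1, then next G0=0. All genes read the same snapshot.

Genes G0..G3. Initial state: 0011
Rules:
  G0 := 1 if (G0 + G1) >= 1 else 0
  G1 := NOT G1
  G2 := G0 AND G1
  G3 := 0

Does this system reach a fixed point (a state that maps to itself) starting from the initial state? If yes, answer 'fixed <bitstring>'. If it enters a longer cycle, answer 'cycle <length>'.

Step 0: 0011
Step 1: G0=(0+0>=1)=0 G1=NOT G1=NOT 0=1 G2=G0&G1=0&0=0 G3=0(const) -> 0100
Step 2: G0=(0+1>=1)=1 G1=NOT G1=NOT 1=0 G2=G0&G1=0&1=0 G3=0(const) -> 1000
Step 3: G0=(1+0>=1)=1 G1=NOT G1=NOT 0=1 G2=G0&G1=1&0=0 G3=0(const) -> 1100
Step 4: G0=(1+1>=1)=1 G1=NOT G1=NOT 1=0 G2=G0&G1=1&1=1 G3=0(const) -> 1010
Step 5: G0=(1+0>=1)=1 G1=NOT G1=NOT 0=1 G2=G0&G1=1&0=0 G3=0(const) -> 1100
Cycle of length 2 starting at step 3 -> no fixed point

Answer: cycle 2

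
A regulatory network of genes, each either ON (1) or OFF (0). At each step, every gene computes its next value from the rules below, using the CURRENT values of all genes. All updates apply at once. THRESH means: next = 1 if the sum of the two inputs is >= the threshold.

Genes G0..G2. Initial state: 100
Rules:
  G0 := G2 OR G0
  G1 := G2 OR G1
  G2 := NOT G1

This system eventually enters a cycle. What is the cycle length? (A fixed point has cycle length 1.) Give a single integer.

Answer: 1

Derivation:
Step 0: 100
Step 1: G0=G2|G0=0|1=1 G1=G2|G1=0|0=0 G2=NOT G1=NOT 0=1 -> 101
Step 2: G0=G2|G0=1|1=1 G1=G2|G1=1|0=1 G2=NOT G1=NOT 0=1 -> 111
Step 3: G0=G2|G0=1|1=1 G1=G2|G1=1|1=1 G2=NOT G1=NOT 1=0 -> 110
Step 4: G0=G2|G0=0|1=1 G1=G2|G1=0|1=1 G2=NOT G1=NOT 1=0 -> 110
State from step 4 equals state from step 3 -> cycle length 1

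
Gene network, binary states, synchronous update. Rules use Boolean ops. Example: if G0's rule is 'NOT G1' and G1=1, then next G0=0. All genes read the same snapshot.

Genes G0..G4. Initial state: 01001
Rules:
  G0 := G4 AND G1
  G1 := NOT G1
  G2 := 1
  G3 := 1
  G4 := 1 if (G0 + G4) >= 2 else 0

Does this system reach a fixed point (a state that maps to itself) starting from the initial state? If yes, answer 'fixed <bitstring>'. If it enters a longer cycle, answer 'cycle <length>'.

Answer: cycle 2

Derivation:
Step 0: 01001
Step 1: G0=G4&G1=1&1=1 G1=NOT G1=NOT 1=0 G2=1(const) G3=1(const) G4=(0+1>=2)=0 -> 10110
Step 2: G0=G4&G1=0&0=0 G1=NOT G1=NOT 0=1 G2=1(const) G3=1(const) G4=(1+0>=2)=0 -> 01110
Step 3: G0=G4&G1=0&1=0 G1=NOT G1=NOT 1=0 G2=1(const) G3=1(const) G4=(0+0>=2)=0 -> 00110
Step 4: G0=G4&G1=0&0=0 G1=NOT G1=NOT 0=1 G2=1(const) G3=1(const) G4=(0+0>=2)=0 -> 01110
Cycle of length 2 starting at step 2 -> no fixed point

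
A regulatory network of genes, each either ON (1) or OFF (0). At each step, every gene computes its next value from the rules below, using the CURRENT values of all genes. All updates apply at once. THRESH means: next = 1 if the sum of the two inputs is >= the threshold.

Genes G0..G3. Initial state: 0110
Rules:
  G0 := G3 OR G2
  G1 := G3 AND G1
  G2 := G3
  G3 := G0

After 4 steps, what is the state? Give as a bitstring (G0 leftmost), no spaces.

Step 1: G0=G3|G2=0|1=1 G1=G3&G1=0&1=0 G2=G3=0 G3=G0=0 -> 1000
Step 2: G0=G3|G2=0|0=0 G1=G3&G1=0&0=0 G2=G3=0 G3=G0=1 -> 0001
Step 3: G0=G3|G2=1|0=1 G1=G3&G1=1&0=0 G2=G3=1 G3=G0=0 -> 1010
Step 4: G0=G3|G2=0|1=1 G1=G3&G1=0&0=0 G2=G3=0 G3=G0=1 -> 1001

1001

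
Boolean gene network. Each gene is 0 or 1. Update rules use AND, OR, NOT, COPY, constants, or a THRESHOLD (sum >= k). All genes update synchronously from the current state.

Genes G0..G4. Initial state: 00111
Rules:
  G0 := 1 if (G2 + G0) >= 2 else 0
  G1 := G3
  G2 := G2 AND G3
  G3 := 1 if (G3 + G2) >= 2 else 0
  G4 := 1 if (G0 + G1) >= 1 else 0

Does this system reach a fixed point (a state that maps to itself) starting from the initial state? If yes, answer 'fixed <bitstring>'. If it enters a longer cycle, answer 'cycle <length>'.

Answer: fixed 01111

Derivation:
Step 0: 00111
Step 1: G0=(1+0>=2)=0 G1=G3=1 G2=G2&G3=1&1=1 G3=(1+1>=2)=1 G4=(0+0>=1)=0 -> 01110
Step 2: G0=(1+0>=2)=0 G1=G3=1 G2=G2&G3=1&1=1 G3=(1+1>=2)=1 G4=(0+1>=1)=1 -> 01111
Step 3: G0=(1+0>=2)=0 G1=G3=1 G2=G2&G3=1&1=1 G3=(1+1>=2)=1 G4=(0+1>=1)=1 -> 01111
Fixed point reached at step 2: 01111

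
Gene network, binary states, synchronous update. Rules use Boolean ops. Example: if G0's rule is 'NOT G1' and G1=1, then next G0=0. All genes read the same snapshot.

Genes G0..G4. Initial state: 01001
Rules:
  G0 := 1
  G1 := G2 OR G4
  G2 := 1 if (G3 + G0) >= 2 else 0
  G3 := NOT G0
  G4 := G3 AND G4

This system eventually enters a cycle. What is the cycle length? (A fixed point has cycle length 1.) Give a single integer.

Answer: 1

Derivation:
Step 0: 01001
Step 1: G0=1(const) G1=G2|G4=0|1=1 G2=(0+0>=2)=0 G3=NOT G0=NOT 0=1 G4=G3&G4=0&1=0 -> 11010
Step 2: G0=1(const) G1=G2|G4=0|0=0 G2=(1+1>=2)=1 G3=NOT G0=NOT 1=0 G4=G3&G4=1&0=0 -> 10100
Step 3: G0=1(const) G1=G2|G4=1|0=1 G2=(0+1>=2)=0 G3=NOT G0=NOT 1=0 G4=G3&G4=0&0=0 -> 11000
Step 4: G0=1(const) G1=G2|G4=0|0=0 G2=(0+1>=2)=0 G3=NOT G0=NOT 1=0 G4=G3&G4=0&0=0 -> 10000
Step 5: G0=1(const) G1=G2|G4=0|0=0 G2=(0+1>=2)=0 G3=NOT G0=NOT 1=0 G4=G3&G4=0&0=0 -> 10000
State from step 5 equals state from step 4 -> cycle length 1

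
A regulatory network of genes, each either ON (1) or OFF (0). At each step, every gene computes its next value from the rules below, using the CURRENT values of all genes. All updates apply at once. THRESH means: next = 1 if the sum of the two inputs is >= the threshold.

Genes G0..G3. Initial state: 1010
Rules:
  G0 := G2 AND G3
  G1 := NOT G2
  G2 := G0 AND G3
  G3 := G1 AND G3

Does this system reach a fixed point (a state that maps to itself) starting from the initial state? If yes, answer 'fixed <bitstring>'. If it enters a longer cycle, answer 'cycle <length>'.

Answer: fixed 0100

Derivation:
Step 0: 1010
Step 1: G0=G2&G3=1&0=0 G1=NOT G2=NOT 1=0 G2=G0&G3=1&0=0 G3=G1&G3=0&0=0 -> 0000
Step 2: G0=G2&G3=0&0=0 G1=NOT G2=NOT 0=1 G2=G0&G3=0&0=0 G3=G1&G3=0&0=0 -> 0100
Step 3: G0=G2&G3=0&0=0 G1=NOT G2=NOT 0=1 G2=G0&G3=0&0=0 G3=G1&G3=1&0=0 -> 0100
Fixed point reached at step 2: 0100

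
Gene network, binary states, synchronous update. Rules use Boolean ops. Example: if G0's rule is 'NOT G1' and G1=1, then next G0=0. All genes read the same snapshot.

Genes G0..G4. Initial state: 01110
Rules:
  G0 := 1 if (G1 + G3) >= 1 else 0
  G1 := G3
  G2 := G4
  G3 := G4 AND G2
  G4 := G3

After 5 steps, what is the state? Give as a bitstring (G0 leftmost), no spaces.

Step 1: G0=(1+1>=1)=1 G1=G3=1 G2=G4=0 G3=G4&G2=0&1=0 G4=G3=1 -> 11001
Step 2: G0=(1+0>=1)=1 G1=G3=0 G2=G4=1 G3=G4&G2=1&0=0 G4=G3=0 -> 10100
Step 3: G0=(0+0>=1)=0 G1=G3=0 G2=G4=0 G3=G4&G2=0&1=0 G4=G3=0 -> 00000
Step 4: G0=(0+0>=1)=0 G1=G3=0 G2=G4=0 G3=G4&G2=0&0=0 G4=G3=0 -> 00000
Step 5: G0=(0+0>=1)=0 G1=G3=0 G2=G4=0 G3=G4&G2=0&0=0 G4=G3=0 -> 00000

00000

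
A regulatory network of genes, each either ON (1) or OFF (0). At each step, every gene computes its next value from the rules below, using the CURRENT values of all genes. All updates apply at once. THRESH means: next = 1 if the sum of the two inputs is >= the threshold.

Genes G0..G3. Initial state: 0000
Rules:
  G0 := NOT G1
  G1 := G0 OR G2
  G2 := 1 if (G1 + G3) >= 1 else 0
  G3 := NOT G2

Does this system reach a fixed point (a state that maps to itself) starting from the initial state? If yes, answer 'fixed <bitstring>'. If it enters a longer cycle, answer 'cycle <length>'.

Answer: fixed 0110

Derivation:
Step 0: 0000
Step 1: G0=NOT G1=NOT 0=1 G1=G0|G2=0|0=0 G2=(0+0>=1)=0 G3=NOT G2=NOT 0=1 -> 1001
Step 2: G0=NOT G1=NOT 0=1 G1=G0|G2=1|0=1 G2=(0+1>=1)=1 G3=NOT G2=NOT 0=1 -> 1111
Step 3: G0=NOT G1=NOT 1=0 G1=G0|G2=1|1=1 G2=(1+1>=1)=1 G3=NOT G2=NOT 1=0 -> 0110
Step 4: G0=NOT G1=NOT 1=0 G1=G0|G2=0|1=1 G2=(1+0>=1)=1 G3=NOT G2=NOT 1=0 -> 0110
Fixed point reached at step 3: 0110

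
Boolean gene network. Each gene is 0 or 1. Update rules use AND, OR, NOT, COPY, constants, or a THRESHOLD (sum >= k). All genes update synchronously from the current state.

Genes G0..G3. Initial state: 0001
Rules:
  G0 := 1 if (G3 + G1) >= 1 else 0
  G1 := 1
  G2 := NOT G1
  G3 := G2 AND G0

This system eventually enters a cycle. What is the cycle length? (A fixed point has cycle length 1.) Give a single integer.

Step 0: 0001
Step 1: G0=(1+0>=1)=1 G1=1(const) G2=NOT G1=NOT 0=1 G3=G2&G0=0&0=0 -> 1110
Step 2: G0=(0+1>=1)=1 G1=1(const) G2=NOT G1=NOT 1=0 G3=G2&G0=1&1=1 -> 1101
Step 3: G0=(1+1>=1)=1 G1=1(const) G2=NOT G1=NOT 1=0 G3=G2&G0=0&1=0 -> 1100
Step 4: G0=(0+1>=1)=1 G1=1(const) G2=NOT G1=NOT 1=0 G3=G2&G0=0&1=0 -> 1100
State from step 4 equals state from step 3 -> cycle length 1

Answer: 1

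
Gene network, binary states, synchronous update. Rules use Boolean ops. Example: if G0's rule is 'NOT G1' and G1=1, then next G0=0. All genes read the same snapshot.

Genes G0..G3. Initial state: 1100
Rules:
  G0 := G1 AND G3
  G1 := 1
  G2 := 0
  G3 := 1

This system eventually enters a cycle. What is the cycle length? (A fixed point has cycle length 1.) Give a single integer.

Answer: 1

Derivation:
Step 0: 1100
Step 1: G0=G1&G3=1&0=0 G1=1(const) G2=0(const) G3=1(const) -> 0101
Step 2: G0=G1&G3=1&1=1 G1=1(const) G2=0(const) G3=1(const) -> 1101
Step 3: G0=G1&G3=1&1=1 G1=1(const) G2=0(const) G3=1(const) -> 1101
State from step 3 equals state from step 2 -> cycle length 1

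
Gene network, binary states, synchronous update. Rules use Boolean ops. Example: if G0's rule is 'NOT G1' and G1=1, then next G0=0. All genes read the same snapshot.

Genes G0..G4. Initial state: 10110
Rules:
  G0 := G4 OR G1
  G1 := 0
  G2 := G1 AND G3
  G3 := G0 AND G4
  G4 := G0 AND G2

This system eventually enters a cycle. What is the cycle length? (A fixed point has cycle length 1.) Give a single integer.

Answer: 1

Derivation:
Step 0: 10110
Step 1: G0=G4|G1=0|0=0 G1=0(const) G2=G1&G3=0&1=0 G3=G0&G4=1&0=0 G4=G0&G2=1&1=1 -> 00001
Step 2: G0=G4|G1=1|0=1 G1=0(const) G2=G1&G3=0&0=0 G3=G0&G4=0&1=0 G4=G0&G2=0&0=0 -> 10000
Step 3: G0=G4|G1=0|0=0 G1=0(const) G2=G1&G3=0&0=0 G3=G0&G4=1&0=0 G4=G0&G2=1&0=0 -> 00000
Step 4: G0=G4|G1=0|0=0 G1=0(const) G2=G1&G3=0&0=0 G3=G0&G4=0&0=0 G4=G0&G2=0&0=0 -> 00000
State from step 4 equals state from step 3 -> cycle length 1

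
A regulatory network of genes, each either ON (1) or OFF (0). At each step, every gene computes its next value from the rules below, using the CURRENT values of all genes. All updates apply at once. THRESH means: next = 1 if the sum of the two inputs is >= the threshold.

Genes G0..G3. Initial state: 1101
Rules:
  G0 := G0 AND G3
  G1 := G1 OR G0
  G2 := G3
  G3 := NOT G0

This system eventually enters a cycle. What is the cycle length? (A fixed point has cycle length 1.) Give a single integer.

Answer: 1

Derivation:
Step 0: 1101
Step 1: G0=G0&G3=1&1=1 G1=G1|G0=1|1=1 G2=G3=1 G3=NOT G0=NOT 1=0 -> 1110
Step 2: G0=G0&G3=1&0=0 G1=G1|G0=1|1=1 G2=G3=0 G3=NOT G0=NOT 1=0 -> 0100
Step 3: G0=G0&G3=0&0=0 G1=G1|G0=1|0=1 G2=G3=0 G3=NOT G0=NOT 0=1 -> 0101
Step 4: G0=G0&G3=0&1=0 G1=G1|G0=1|0=1 G2=G3=1 G3=NOT G0=NOT 0=1 -> 0111
Step 5: G0=G0&G3=0&1=0 G1=G1|G0=1|0=1 G2=G3=1 G3=NOT G0=NOT 0=1 -> 0111
State from step 5 equals state from step 4 -> cycle length 1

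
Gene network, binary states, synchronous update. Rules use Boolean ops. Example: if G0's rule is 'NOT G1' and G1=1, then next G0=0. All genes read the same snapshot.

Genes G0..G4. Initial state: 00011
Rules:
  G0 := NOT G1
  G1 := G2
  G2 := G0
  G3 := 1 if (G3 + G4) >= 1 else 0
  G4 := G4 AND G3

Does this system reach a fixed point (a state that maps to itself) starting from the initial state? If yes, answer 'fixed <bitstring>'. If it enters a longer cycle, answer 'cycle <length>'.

Step 0: 00011
Step 1: G0=NOT G1=NOT 0=1 G1=G2=0 G2=G0=0 G3=(1+1>=1)=1 G4=G4&G3=1&1=1 -> 10011
Step 2: G0=NOT G1=NOT 0=1 G1=G2=0 G2=G0=1 G3=(1+1>=1)=1 G4=G4&G3=1&1=1 -> 10111
Step 3: G0=NOT G1=NOT 0=1 G1=G2=1 G2=G0=1 G3=(1+1>=1)=1 G4=G4&G3=1&1=1 -> 11111
Step 4: G0=NOT G1=NOT 1=0 G1=G2=1 G2=G0=1 G3=(1+1>=1)=1 G4=G4&G3=1&1=1 -> 01111
Step 5: G0=NOT G1=NOT 1=0 G1=G2=1 G2=G0=0 G3=(1+1>=1)=1 G4=G4&G3=1&1=1 -> 01011
Step 6: G0=NOT G1=NOT 1=0 G1=G2=0 G2=G0=0 G3=(1+1>=1)=1 G4=G4&G3=1&1=1 -> 00011
Cycle of length 6 starting at step 0 -> no fixed point

Answer: cycle 6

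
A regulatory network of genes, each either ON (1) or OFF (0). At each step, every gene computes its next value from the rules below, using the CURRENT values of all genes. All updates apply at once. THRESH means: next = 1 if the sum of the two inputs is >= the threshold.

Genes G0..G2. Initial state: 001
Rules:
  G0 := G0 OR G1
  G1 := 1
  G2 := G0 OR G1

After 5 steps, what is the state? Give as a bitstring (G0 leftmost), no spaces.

Step 1: G0=G0|G1=0|0=0 G1=1(const) G2=G0|G1=0|0=0 -> 010
Step 2: G0=G0|G1=0|1=1 G1=1(const) G2=G0|G1=0|1=1 -> 111
Step 3: G0=G0|G1=1|1=1 G1=1(const) G2=G0|G1=1|1=1 -> 111
Step 4: G0=G0|G1=1|1=1 G1=1(const) G2=G0|G1=1|1=1 -> 111
Step 5: G0=G0|G1=1|1=1 G1=1(const) G2=G0|G1=1|1=1 -> 111

111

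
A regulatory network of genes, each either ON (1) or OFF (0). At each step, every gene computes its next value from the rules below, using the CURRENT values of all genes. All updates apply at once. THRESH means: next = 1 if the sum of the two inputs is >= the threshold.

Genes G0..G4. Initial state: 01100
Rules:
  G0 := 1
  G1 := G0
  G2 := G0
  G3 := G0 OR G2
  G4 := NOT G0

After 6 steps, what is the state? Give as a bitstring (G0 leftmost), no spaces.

Step 1: G0=1(const) G1=G0=0 G2=G0=0 G3=G0|G2=0|1=1 G4=NOT G0=NOT 0=1 -> 10011
Step 2: G0=1(const) G1=G0=1 G2=G0=1 G3=G0|G2=1|0=1 G4=NOT G0=NOT 1=0 -> 11110
Step 3: G0=1(const) G1=G0=1 G2=G0=1 G3=G0|G2=1|1=1 G4=NOT G0=NOT 1=0 -> 11110
Step 4: G0=1(const) G1=G0=1 G2=G0=1 G3=G0|G2=1|1=1 G4=NOT G0=NOT 1=0 -> 11110
Step 5: G0=1(const) G1=G0=1 G2=G0=1 G3=G0|G2=1|1=1 G4=NOT G0=NOT 1=0 -> 11110
Step 6: G0=1(const) G1=G0=1 G2=G0=1 G3=G0|G2=1|1=1 G4=NOT G0=NOT 1=0 -> 11110

11110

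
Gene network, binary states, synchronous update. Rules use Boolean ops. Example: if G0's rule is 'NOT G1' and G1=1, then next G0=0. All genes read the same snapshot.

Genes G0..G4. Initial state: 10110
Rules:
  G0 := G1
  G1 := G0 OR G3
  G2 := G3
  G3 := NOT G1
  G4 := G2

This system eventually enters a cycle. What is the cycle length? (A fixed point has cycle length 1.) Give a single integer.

Answer: 1

Derivation:
Step 0: 10110
Step 1: G0=G1=0 G1=G0|G3=1|1=1 G2=G3=1 G3=NOT G1=NOT 0=1 G4=G2=1 -> 01111
Step 2: G0=G1=1 G1=G0|G3=0|1=1 G2=G3=1 G3=NOT G1=NOT 1=0 G4=G2=1 -> 11101
Step 3: G0=G1=1 G1=G0|G3=1|0=1 G2=G3=0 G3=NOT G1=NOT 1=0 G4=G2=1 -> 11001
Step 4: G0=G1=1 G1=G0|G3=1|0=1 G2=G3=0 G3=NOT G1=NOT 1=0 G4=G2=0 -> 11000
Step 5: G0=G1=1 G1=G0|G3=1|0=1 G2=G3=0 G3=NOT G1=NOT 1=0 G4=G2=0 -> 11000
State from step 5 equals state from step 4 -> cycle length 1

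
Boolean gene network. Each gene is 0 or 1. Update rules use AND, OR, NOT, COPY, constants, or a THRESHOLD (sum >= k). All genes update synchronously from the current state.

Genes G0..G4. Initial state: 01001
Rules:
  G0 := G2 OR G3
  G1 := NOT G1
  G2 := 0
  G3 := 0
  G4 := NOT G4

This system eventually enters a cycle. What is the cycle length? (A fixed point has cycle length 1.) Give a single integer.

Answer: 2

Derivation:
Step 0: 01001
Step 1: G0=G2|G3=0|0=0 G1=NOT G1=NOT 1=0 G2=0(const) G3=0(const) G4=NOT G4=NOT 1=0 -> 00000
Step 2: G0=G2|G3=0|0=0 G1=NOT G1=NOT 0=1 G2=0(const) G3=0(const) G4=NOT G4=NOT 0=1 -> 01001
State from step 2 equals state from step 0 -> cycle length 2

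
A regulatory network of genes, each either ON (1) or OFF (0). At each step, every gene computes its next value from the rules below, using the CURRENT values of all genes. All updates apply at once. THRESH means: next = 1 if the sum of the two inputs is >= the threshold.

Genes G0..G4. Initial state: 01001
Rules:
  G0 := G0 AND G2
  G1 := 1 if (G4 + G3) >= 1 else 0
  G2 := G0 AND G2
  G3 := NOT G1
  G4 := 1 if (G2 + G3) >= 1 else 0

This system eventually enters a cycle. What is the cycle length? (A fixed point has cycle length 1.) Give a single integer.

Answer: 5

Derivation:
Step 0: 01001
Step 1: G0=G0&G2=0&0=0 G1=(1+0>=1)=1 G2=G0&G2=0&0=0 G3=NOT G1=NOT 1=0 G4=(0+0>=1)=0 -> 01000
Step 2: G0=G0&G2=0&0=0 G1=(0+0>=1)=0 G2=G0&G2=0&0=0 G3=NOT G1=NOT 1=0 G4=(0+0>=1)=0 -> 00000
Step 3: G0=G0&G2=0&0=0 G1=(0+0>=1)=0 G2=G0&G2=0&0=0 G3=NOT G1=NOT 0=1 G4=(0+0>=1)=0 -> 00010
Step 4: G0=G0&G2=0&0=0 G1=(0+1>=1)=1 G2=G0&G2=0&0=0 G3=NOT G1=NOT 0=1 G4=(0+1>=1)=1 -> 01011
Step 5: G0=G0&G2=0&0=0 G1=(1+1>=1)=1 G2=G0&G2=0&0=0 G3=NOT G1=NOT 1=0 G4=(0+1>=1)=1 -> 01001
State from step 5 equals state from step 0 -> cycle length 5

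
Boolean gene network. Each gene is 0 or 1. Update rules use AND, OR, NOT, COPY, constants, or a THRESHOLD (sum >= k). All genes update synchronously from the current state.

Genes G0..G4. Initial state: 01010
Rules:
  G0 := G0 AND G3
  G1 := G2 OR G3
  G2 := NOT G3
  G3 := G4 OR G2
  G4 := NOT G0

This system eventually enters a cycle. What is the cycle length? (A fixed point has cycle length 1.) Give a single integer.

Answer: 1

Derivation:
Step 0: 01010
Step 1: G0=G0&G3=0&1=0 G1=G2|G3=0|1=1 G2=NOT G3=NOT 1=0 G3=G4|G2=0|0=0 G4=NOT G0=NOT 0=1 -> 01001
Step 2: G0=G0&G3=0&0=0 G1=G2|G3=0|0=0 G2=NOT G3=NOT 0=1 G3=G4|G2=1|0=1 G4=NOT G0=NOT 0=1 -> 00111
Step 3: G0=G0&G3=0&1=0 G1=G2|G3=1|1=1 G2=NOT G3=NOT 1=0 G3=G4|G2=1|1=1 G4=NOT G0=NOT 0=1 -> 01011
Step 4: G0=G0&G3=0&1=0 G1=G2|G3=0|1=1 G2=NOT G3=NOT 1=0 G3=G4|G2=1|0=1 G4=NOT G0=NOT 0=1 -> 01011
State from step 4 equals state from step 3 -> cycle length 1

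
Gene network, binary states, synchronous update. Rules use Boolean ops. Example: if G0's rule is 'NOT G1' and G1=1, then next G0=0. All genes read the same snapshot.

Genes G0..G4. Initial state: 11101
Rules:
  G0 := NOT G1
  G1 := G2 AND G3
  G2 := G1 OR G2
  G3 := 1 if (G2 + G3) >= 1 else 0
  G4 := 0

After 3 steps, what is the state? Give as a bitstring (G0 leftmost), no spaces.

Step 1: G0=NOT G1=NOT 1=0 G1=G2&G3=1&0=0 G2=G1|G2=1|1=1 G3=(1+0>=1)=1 G4=0(const) -> 00110
Step 2: G0=NOT G1=NOT 0=1 G1=G2&G3=1&1=1 G2=G1|G2=0|1=1 G3=(1+1>=1)=1 G4=0(const) -> 11110
Step 3: G0=NOT G1=NOT 1=0 G1=G2&G3=1&1=1 G2=G1|G2=1|1=1 G3=(1+1>=1)=1 G4=0(const) -> 01110

01110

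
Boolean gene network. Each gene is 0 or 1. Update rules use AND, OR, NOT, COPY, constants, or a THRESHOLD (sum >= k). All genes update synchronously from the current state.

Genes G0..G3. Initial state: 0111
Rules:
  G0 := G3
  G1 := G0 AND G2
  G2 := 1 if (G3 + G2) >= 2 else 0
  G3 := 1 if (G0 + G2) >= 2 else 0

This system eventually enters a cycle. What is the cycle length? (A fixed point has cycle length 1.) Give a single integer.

Answer: 1

Derivation:
Step 0: 0111
Step 1: G0=G3=1 G1=G0&G2=0&1=0 G2=(1+1>=2)=1 G3=(0+1>=2)=0 -> 1010
Step 2: G0=G3=0 G1=G0&G2=1&1=1 G2=(0+1>=2)=0 G3=(1+1>=2)=1 -> 0101
Step 3: G0=G3=1 G1=G0&G2=0&0=0 G2=(1+0>=2)=0 G3=(0+0>=2)=0 -> 1000
Step 4: G0=G3=0 G1=G0&G2=1&0=0 G2=(0+0>=2)=0 G3=(1+0>=2)=0 -> 0000
Step 5: G0=G3=0 G1=G0&G2=0&0=0 G2=(0+0>=2)=0 G3=(0+0>=2)=0 -> 0000
State from step 5 equals state from step 4 -> cycle length 1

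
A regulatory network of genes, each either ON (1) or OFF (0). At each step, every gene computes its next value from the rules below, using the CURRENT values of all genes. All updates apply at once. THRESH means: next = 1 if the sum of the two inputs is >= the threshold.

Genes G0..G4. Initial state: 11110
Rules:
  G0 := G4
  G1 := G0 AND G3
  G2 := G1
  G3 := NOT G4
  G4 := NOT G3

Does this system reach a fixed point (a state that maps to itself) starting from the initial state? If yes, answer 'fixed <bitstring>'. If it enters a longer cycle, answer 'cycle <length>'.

Answer: fixed 00010

Derivation:
Step 0: 11110
Step 1: G0=G4=0 G1=G0&G3=1&1=1 G2=G1=1 G3=NOT G4=NOT 0=1 G4=NOT G3=NOT 1=0 -> 01110
Step 2: G0=G4=0 G1=G0&G3=0&1=0 G2=G1=1 G3=NOT G4=NOT 0=1 G4=NOT G3=NOT 1=0 -> 00110
Step 3: G0=G4=0 G1=G0&G3=0&1=0 G2=G1=0 G3=NOT G4=NOT 0=1 G4=NOT G3=NOT 1=0 -> 00010
Step 4: G0=G4=0 G1=G0&G3=0&1=0 G2=G1=0 G3=NOT G4=NOT 0=1 G4=NOT G3=NOT 1=0 -> 00010
Fixed point reached at step 3: 00010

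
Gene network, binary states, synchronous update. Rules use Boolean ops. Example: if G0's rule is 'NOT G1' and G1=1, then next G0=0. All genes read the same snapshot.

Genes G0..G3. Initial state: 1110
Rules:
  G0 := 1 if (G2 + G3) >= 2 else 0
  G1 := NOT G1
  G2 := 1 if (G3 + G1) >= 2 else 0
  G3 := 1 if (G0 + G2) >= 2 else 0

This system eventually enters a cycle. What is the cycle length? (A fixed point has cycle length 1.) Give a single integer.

Step 0: 1110
Step 1: G0=(1+0>=2)=0 G1=NOT G1=NOT 1=0 G2=(0+1>=2)=0 G3=(1+1>=2)=1 -> 0001
Step 2: G0=(0+1>=2)=0 G1=NOT G1=NOT 0=1 G2=(1+0>=2)=0 G3=(0+0>=2)=0 -> 0100
Step 3: G0=(0+0>=2)=0 G1=NOT G1=NOT 1=0 G2=(0+1>=2)=0 G3=(0+0>=2)=0 -> 0000
Step 4: G0=(0+0>=2)=0 G1=NOT G1=NOT 0=1 G2=(0+0>=2)=0 G3=(0+0>=2)=0 -> 0100
State from step 4 equals state from step 2 -> cycle length 2

Answer: 2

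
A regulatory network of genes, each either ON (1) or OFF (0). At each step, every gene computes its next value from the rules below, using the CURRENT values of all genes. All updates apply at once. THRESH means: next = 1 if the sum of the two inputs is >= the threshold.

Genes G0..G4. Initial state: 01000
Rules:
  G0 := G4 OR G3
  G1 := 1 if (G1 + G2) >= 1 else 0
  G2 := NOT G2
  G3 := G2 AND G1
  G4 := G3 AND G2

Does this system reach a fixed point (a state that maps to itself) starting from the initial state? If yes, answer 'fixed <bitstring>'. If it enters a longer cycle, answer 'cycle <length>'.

Answer: cycle 2

Derivation:
Step 0: 01000
Step 1: G0=G4|G3=0|0=0 G1=(1+0>=1)=1 G2=NOT G2=NOT 0=1 G3=G2&G1=0&1=0 G4=G3&G2=0&0=0 -> 01100
Step 2: G0=G4|G3=0|0=0 G1=(1+1>=1)=1 G2=NOT G2=NOT 1=0 G3=G2&G1=1&1=1 G4=G3&G2=0&1=0 -> 01010
Step 3: G0=G4|G3=0|1=1 G1=(1+0>=1)=1 G2=NOT G2=NOT 0=1 G3=G2&G1=0&1=0 G4=G3&G2=1&0=0 -> 11100
Step 4: G0=G4|G3=0|0=0 G1=(1+1>=1)=1 G2=NOT G2=NOT 1=0 G3=G2&G1=1&1=1 G4=G3&G2=0&1=0 -> 01010
Cycle of length 2 starting at step 2 -> no fixed point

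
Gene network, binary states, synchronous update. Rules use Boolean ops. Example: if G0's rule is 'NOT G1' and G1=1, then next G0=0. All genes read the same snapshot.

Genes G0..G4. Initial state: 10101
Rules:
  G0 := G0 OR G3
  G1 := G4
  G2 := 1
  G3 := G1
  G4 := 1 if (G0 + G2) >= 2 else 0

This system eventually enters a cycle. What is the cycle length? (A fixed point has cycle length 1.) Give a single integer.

Step 0: 10101
Step 1: G0=G0|G3=1|0=1 G1=G4=1 G2=1(const) G3=G1=0 G4=(1+1>=2)=1 -> 11101
Step 2: G0=G0|G3=1|0=1 G1=G4=1 G2=1(const) G3=G1=1 G4=(1+1>=2)=1 -> 11111
Step 3: G0=G0|G3=1|1=1 G1=G4=1 G2=1(const) G3=G1=1 G4=(1+1>=2)=1 -> 11111
State from step 3 equals state from step 2 -> cycle length 1

Answer: 1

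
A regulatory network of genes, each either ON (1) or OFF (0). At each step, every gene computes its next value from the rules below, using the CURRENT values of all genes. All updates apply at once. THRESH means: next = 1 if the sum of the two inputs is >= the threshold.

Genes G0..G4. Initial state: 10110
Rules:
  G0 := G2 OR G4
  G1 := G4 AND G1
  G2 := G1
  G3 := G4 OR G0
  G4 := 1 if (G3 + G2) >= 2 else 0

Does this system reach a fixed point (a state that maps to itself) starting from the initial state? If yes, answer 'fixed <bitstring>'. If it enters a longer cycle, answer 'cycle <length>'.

Step 0: 10110
Step 1: G0=G2|G4=1|0=1 G1=G4&G1=0&0=0 G2=G1=0 G3=G4|G0=0|1=1 G4=(1+1>=2)=1 -> 10011
Step 2: G0=G2|G4=0|1=1 G1=G4&G1=1&0=0 G2=G1=0 G3=G4|G0=1|1=1 G4=(1+0>=2)=0 -> 10010
Step 3: G0=G2|G4=0|0=0 G1=G4&G1=0&0=0 G2=G1=0 G3=G4|G0=0|1=1 G4=(1+0>=2)=0 -> 00010
Step 4: G0=G2|G4=0|0=0 G1=G4&G1=0&0=0 G2=G1=0 G3=G4|G0=0|0=0 G4=(1+0>=2)=0 -> 00000
Step 5: G0=G2|G4=0|0=0 G1=G4&G1=0&0=0 G2=G1=0 G3=G4|G0=0|0=0 G4=(0+0>=2)=0 -> 00000
Fixed point reached at step 4: 00000

Answer: fixed 00000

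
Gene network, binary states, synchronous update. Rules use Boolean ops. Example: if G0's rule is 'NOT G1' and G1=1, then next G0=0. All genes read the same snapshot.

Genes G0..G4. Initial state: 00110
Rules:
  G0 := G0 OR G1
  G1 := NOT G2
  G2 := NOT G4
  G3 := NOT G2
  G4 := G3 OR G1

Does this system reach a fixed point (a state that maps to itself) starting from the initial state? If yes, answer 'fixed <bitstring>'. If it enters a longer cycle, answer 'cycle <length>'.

Answer: cycle 3

Derivation:
Step 0: 00110
Step 1: G0=G0|G1=0|0=0 G1=NOT G2=NOT 1=0 G2=NOT G4=NOT 0=1 G3=NOT G2=NOT 1=0 G4=G3|G1=1|0=1 -> 00101
Step 2: G0=G0|G1=0|0=0 G1=NOT G2=NOT 1=0 G2=NOT G4=NOT 1=0 G3=NOT G2=NOT 1=0 G4=G3|G1=0|0=0 -> 00000
Step 3: G0=G0|G1=0|0=0 G1=NOT G2=NOT 0=1 G2=NOT G4=NOT 0=1 G3=NOT G2=NOT 0=1 G4=G3|G1=0|0=0 -> 01110
Step 4: G0=G0|G1=0|1=1 G1=NOT G2=NOT 1=0 G2=NOT G4=NOT 0=1 G3=NOT G2=NOT 1=0 G4=G3|G1=1|1=1 -> 10101
Step 5: G0=G0|G1=1|0=1 G1=NOT G2=NOT 1=0 G2=NOT G4=NOT 1=0 G3=NOT G2=NOT 1=0 G4=G3|G1=0|0=0 -> 10000
Step 6: G0=G0|G1=1|0=1 G1=NOT G2=NOT 0=1 G2=NOT G4=NOT 0=1 G3=NOT G2=NOT 0=1 G4=G3|G1=0|0=0 -> 11110
Step 7: G0=G0|G1=1|1=1 G1=NOT G2=NOT 1=0 G2=NOT G4=NOT 0=1 G3=NOT G2=NOT 1=0 G4=G3|G1=1|1=1 -> 10101
Cycle of length 3 starting at step 4 -> no fixed point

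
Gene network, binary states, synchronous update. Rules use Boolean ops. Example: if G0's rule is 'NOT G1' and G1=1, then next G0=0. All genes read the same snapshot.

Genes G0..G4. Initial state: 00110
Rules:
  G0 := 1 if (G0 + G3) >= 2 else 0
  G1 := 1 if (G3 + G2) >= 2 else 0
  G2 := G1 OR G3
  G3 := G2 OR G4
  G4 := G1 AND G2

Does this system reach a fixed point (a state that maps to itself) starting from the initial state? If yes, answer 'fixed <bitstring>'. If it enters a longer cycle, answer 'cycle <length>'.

Step 0: 00110
Step 1: G0=(0+1>=2)=0 G1=(1+1>=2)=1 G2=G1|G3=0|1=1 G3=G2|G4=1|0=1 G4=G1&G2=0&1=0 -> 01110
Step 2: G0=(0+1>=2)=0 G1=(1+1>=2)=1 G2=G1|G3=1|1=1 G3=G2|G4=1|0=1 G4=G1&G2=1&1=1 -> 01111
Step 3: G0=(0+1>=2)=0 G1=(1+1>=2)=1 G2=G1|G3=1|1=1 G3=G2|G4=1|1=1 G4=G1&G2=1&1=1 -> 01111
Fixed point reached at step 2: 01111

Answer: fixed 01111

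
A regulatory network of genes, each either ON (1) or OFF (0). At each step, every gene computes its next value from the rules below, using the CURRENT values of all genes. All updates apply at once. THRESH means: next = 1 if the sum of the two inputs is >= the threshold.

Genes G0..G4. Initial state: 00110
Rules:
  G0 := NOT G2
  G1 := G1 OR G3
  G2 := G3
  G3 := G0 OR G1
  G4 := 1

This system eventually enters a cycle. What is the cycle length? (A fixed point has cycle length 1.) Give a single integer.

Answer: 1

Derivation:
Step 0: 00110
Step 1: G0=NOT G2=NOT 1=0 G1=G1|G3=0|1=1 G2=G3=1 G3=G0|G1=0|0=0 G4=1(const) -> 01101
Step 2: G0=NOT G2=NOT 1=0 G1=G1|G3=1|0=1 G2=G3=0 G3=G0|G1=0|1=1 G4=1(const) -> 01011
Step 3: G0=NOT G2=NOT 0=1 G1=G1|G3=1|1=1 G2=G3=1 G3=G0|G1=0|1=1 G4=1(const) -> 11111
Step 4: G0=NOT G2=NOT 1=0 G1=G1|G3=1|1=1 G2=G3=1 G3=G0|G1=1|1=1 G4=1(const) -> 01111
Step 5: G0=NOT G2=NOT 1=0 G1=G1|G3=1|1=1 G2=G3=1 G3=G0|G1=0|1=1 G4=1(const) -> 01111
State from step 5 equals state from step 4 -> cycle length 1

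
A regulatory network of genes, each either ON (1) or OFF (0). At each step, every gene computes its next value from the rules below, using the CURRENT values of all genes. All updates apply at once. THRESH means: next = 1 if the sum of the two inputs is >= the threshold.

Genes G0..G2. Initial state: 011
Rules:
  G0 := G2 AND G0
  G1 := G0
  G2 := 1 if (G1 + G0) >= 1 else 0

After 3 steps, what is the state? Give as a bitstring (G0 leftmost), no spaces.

Step 1: G0=G2&G0=1&0=0 G1=G0=0 G2=(1+0>=1)=1 -> 001
Step 2: G0=G2&G0=1&0=0 G1=G0=0 G2=(0+0>=1)=0 -> 000
Step 3: G0=G2&G0=0&0=0 G1=G0=0 G2=(0+0>=1)=0 -> 000

000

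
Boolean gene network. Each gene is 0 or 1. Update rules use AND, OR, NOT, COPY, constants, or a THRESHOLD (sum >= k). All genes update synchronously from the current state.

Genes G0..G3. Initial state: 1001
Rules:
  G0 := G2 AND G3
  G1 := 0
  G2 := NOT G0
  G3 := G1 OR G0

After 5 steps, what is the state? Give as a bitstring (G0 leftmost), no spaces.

Step 1: G0=G2&G3=0&1=0 G1=0(const) G2=NOT G0=NOT 1=0 G3=G1|G0=0|1=1 -> 0001
Step 2: G0=G2&G3=0&1=0 G1=0(const) G2=NOT G0=NOT 0=1 G3=G1|G0=0|0=0 -> 0010
Step 3: G0=G2&G3=1&0=0 G1=0(const) G2=NOT G0=NOT 0=1 G3=G1|G0=0|0=0 -> 0010
Step 4: G0=G2&G3=1&0=0 G1=0(const) G2=NOT G0=NOT 0=1 G3=G1|G0=0|0=0 -> 0010
Step 5: G0=G2&G3=1&0=0 G1=0(const) G2=NOT G0=NOT 0=1 G3=G1|G0=0|0=0 -> 0010

0010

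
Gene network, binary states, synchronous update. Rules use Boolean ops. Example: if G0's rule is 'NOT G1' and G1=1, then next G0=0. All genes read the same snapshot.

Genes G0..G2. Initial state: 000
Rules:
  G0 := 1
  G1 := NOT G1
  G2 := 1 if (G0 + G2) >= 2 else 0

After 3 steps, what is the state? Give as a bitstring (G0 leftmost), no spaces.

Step 1: G0=1(const) G1=NOT G1=NOT 0=1 G2=(0+0>=2)=0 -> 110
Step 2: G0=1(const) G1=NOT G1=NOT 1=0 G2=(1+0>=2)=0 -> 100
Step 3: G0=1(const) G1=NOT G1=NOT 0=1 G2=(1+0>=2)=0 -> 110

110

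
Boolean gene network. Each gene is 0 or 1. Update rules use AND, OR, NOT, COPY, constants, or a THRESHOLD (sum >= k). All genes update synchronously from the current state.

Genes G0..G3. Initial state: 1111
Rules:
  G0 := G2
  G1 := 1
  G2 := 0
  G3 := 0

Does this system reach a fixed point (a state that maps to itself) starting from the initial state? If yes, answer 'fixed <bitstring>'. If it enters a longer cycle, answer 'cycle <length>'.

Answer: fixed 0100

Derivation:
Step 0: 1111
Step 1: G0=G2=1 G1=1(const) G2=0(const) G3=0(const) -> 1100
Step 2: G0=G2=0 G1=1(const) G2=0(const) G3=0(const) -> 0100
Step 3: G0=G2=0 G1=1(const) G2=0(const) G3=0(const) -> 0100
Fixed point reached at step 2: 0100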